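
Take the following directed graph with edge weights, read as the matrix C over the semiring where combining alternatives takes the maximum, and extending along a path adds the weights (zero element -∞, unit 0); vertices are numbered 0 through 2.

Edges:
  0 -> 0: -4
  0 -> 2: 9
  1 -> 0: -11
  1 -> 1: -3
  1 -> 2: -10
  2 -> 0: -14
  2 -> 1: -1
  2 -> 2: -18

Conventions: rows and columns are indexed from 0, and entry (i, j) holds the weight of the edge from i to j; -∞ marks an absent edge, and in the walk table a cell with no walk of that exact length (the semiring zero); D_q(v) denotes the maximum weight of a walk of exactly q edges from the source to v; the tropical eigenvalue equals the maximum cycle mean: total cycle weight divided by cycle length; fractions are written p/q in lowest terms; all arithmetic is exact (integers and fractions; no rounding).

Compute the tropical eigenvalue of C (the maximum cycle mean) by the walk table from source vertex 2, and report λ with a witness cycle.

q=0: [-∞, -∞, 0]
q=1: [-14, -1, -18]
q=2: [-12, -4, -5]
q=3: [-15, -6, -3]
Optimal cycle mean attained by: cycle 0->2->1->0, total 9 + (-1) + (-11), length 3.
Answer: λ = -1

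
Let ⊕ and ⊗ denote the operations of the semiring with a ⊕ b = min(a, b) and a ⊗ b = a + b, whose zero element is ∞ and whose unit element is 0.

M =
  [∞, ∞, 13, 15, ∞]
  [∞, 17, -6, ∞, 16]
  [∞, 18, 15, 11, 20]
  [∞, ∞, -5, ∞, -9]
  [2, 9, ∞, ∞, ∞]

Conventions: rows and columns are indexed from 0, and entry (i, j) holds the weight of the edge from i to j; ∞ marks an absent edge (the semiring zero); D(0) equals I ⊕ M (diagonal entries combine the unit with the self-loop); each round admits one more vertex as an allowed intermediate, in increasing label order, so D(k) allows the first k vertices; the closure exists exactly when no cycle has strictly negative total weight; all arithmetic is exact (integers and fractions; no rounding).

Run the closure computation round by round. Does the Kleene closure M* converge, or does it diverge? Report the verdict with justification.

D(0):
  [0, ∞, 13, 15, ∞]
  [∞, 0, -6, ∞, 16]
  [∞, 18, 0, 11, 20]
  [∞, ∞, -5, 0, -9]
  [2, 9, ∞, ∞, 0]
D(1):
  [0, ∞, 13, 15, ∞]
  [∞, 0, -6, ∞, 16]
  [∞, 18, 0, 11, 20]
  [∞, ∞, -5, 0, -9]
  [2, 9, 15, 17, 0]
D(2):
  [0, ∞, 13, 15, ∞]
  [∞, 0, -6, ∞, 16]
  [∞, 18, 0, 11, 20]
  [∞, ∞, -5, 0, -9]
  [2, 9, 3, 17, 0]
D(3):
  [0, 31, 13, 15, 33]
  [∞, 0, -6, 5, 14]
  [∞, 18, 0, 11, 20]
  [∞, 13, -5, 0, -9]
  [2, 9, 3, 14, 0]
D(4):
  [0, 28, 10, 15, 6]
  [∞, 0, -6, 5, -4]
  [∞, 18, 0, 11, 2]
  [∞, 13, -5, 0, -9]
  [2, 9, 3, 14, 0]
D(5):
  [0, 15, 9, 15, 6]
  [-2, 0, -6, 5, -4]
  [4, 11, 0, 11, 2]
  [-7, 0, -6, 0, -9]
  [2, 9, 3, 14, 0]
Key observation: every diagonal entry stays at the unit through all rounds, so no improving cycle exists.
Answer: CONVERGES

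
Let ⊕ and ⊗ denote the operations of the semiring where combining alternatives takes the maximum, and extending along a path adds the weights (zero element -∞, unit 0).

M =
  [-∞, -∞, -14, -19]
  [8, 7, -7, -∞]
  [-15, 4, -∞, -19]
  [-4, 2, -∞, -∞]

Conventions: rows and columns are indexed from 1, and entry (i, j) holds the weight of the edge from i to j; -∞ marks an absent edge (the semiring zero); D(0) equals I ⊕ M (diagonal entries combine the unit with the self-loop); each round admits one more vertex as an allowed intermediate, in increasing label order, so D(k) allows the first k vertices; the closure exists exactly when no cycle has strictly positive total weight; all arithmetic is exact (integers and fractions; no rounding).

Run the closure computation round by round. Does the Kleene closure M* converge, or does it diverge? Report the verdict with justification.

Detection: at round 0, diagonal entry (2, 2) turns strictly positive.
Key observation: the cycle 2->2 has total weight 7, which is strictly positive.
Answer: DIVERGES — positive cycle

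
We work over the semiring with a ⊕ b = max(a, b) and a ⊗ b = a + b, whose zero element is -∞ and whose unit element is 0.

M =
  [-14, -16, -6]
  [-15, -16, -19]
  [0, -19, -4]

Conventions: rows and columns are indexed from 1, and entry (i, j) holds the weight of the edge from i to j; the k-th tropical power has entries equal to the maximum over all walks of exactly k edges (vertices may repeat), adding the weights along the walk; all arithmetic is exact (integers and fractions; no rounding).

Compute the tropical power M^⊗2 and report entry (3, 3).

M^⊗2:
  [-6, -25, -10]
  [-19, -31, -21]
  [-4, -16, -6]
Key observation: the optimum is the walk 3->1->3, with weight 0 + (-6) = -6.
Optimal value attained by: walk 3->1->3.
Answer: (M^⊗2)[3][3] = -6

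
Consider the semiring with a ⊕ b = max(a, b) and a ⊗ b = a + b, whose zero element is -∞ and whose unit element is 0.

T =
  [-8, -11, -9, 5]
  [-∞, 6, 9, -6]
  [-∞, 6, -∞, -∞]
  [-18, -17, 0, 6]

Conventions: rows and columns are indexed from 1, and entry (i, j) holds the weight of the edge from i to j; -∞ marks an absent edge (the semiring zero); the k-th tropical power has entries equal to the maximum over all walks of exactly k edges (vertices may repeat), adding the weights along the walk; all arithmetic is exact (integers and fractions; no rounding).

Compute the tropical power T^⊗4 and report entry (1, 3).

T^⊗2:
  [-13, -3, 5, 11]
  [-24, 15, 15, 0]
  [-∞, 12, 15, 0]
  [-12, 6, 6, 12]
T^⊗3:
  [-7, 11, 11, 17]
  [-18, 21, 24, 9]
  [-18, 21, 21, 6]
  [-6, 12, 15, 18]
T^⊗4:
  [-1, 17, 20, 23]
  [-9, 30, 30, 15]
  [-12, 27, 30, 15]
  [0, 21, 21, 24]
Key observation: the optimum is the walk 1->4->3->2->3, with weight 5 + 0 + 6 + 9 = 20.
Optimal value attained by: walk 1->4->3->2->3.
Answer: (T^⊗4)[1][3] = 20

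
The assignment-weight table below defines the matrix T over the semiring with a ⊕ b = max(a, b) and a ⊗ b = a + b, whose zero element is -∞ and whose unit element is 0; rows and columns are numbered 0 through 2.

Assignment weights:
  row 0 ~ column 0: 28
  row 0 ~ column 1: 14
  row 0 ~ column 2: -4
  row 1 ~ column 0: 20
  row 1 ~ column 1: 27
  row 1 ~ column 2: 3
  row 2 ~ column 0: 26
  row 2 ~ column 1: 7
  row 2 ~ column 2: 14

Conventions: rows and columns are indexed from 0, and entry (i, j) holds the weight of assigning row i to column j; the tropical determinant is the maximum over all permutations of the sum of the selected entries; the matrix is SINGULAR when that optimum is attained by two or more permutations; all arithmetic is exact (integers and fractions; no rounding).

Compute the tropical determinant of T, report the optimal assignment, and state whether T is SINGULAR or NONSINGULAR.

σ = (0, 1, 2): 28 + 27 + 14 = 69
σ = (0, 2, 1): 28 + 3 + 7 = 38
σ = (1, 0, 2): 14 + 20 + 14 = 48
σ = (1, 2, 0): 14 + 3 + 26 = 43
σ = (2, 0, 1): (-4) + 20 + 7 = 23
σ = (2, 1, 0): (-4) + 27 + 26 = 49
Optimal value attained by: σ = (0, 1, 2).
Answer: det⊕(T) = 69; verdict: NONSINGULAR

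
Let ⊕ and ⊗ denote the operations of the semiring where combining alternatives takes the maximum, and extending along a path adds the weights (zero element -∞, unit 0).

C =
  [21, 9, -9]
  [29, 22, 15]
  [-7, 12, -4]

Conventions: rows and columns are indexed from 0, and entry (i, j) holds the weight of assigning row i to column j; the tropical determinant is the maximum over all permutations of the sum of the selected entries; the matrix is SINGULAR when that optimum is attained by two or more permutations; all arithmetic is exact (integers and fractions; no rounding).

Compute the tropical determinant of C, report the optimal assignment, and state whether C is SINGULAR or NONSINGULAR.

σ = (0, 1, 2): 21 + 22 + (-4) = 39
σ = (0, 2, 1): 21 + 15 + 12 = 48
σ = (1, 0, 2): 9 + 29 + (-4) = 34
σ = (1, 2, 0): 9 + 15 + (-7) = 17
σ = (2, 0, 1): (-9) + 29 + 12 = 32
σ = (2, 1, 0): (-9) + 22 + (-7) = 6
Optimal value attained by: σ = (0, 2, 1).
Answer: det⊕(C) = 48; verdict: NONSINGULAR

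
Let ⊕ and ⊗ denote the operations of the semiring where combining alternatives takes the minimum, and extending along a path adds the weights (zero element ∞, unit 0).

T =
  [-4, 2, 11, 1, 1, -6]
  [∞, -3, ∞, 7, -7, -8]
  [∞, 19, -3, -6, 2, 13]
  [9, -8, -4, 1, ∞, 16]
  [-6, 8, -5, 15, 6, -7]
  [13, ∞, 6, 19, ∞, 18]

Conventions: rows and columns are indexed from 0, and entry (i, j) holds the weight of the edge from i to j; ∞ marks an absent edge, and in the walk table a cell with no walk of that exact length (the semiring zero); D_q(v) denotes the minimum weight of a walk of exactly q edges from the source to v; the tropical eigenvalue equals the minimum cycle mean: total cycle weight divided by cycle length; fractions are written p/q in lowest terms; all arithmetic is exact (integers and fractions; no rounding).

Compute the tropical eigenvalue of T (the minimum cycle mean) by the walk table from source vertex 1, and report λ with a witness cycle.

q=0: [∞, 0, ∞, ∞, ∞, ∞]
q=1: [∞, -3, ∞, 7, -7, -8]
q=2: [-13, -6, -12, 4, -10, -14]
q=3: [-17, -11, -15, -18, -13, -19]
q=4: [-21, -26, -22, -21, -18, -23]
q=5: [-25, -29, -25, -28, -33, -34]
q=6: [-39, -36, -38, -31, -36, -40]
Optimal cycle mean attained by: cycle 1->4->2->3->1, total (-7) + (-5) + (-6) + (-8), length 4.
Answer: λ = -13/2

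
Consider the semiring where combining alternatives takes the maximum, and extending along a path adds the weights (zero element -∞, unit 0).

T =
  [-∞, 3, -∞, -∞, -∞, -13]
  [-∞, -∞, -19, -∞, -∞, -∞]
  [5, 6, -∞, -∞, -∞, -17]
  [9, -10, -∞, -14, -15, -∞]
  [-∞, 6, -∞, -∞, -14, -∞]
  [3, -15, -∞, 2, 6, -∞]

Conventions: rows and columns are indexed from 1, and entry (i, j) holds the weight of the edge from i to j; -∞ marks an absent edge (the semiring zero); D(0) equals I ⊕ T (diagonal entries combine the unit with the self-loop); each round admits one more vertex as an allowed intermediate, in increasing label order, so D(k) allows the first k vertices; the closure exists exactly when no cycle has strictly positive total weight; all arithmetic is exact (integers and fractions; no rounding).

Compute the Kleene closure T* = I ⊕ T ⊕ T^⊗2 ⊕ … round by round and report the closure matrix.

D(0):
  [0, 3, -∞, -∞, -∞, -13]
  [-∞, 0, -19, -∞, -∞, -∞]
  [5, 6, 0, -∞, -∞, -17]
  [9, -10, -∞, 0, -15, -∞]
  [-∞, 6, -∞, -∞, 0, -∞]
  [3, -15, -∞, 2, 6, 0]
D(1):
  [0, 3, -∞, -∞, -∞, -13]
  [-∞, 0, -19, -∞, -∞, -∞]
  [5, 8, 0, -∞, -∞, -8]
  [9, 12, -∞, 0, -15, -4]
  [-∞, 6, -∞, -∞, 0, -∞]
  [3, 6, -∞, 2, 6, 0]
D(2):
  [0, 3, -16, -∞, -∞, -13]
  [-∞, 0, -19, -∞, -∞, -∞]
  [5, 8, 0, -∞, -∞, -8]
  [9, 12, -7, 0, -15, -4]
  [-∞, 6, -13, -∞, 0, -∞]
  [3, 6, -13, 2, 6, 0]
D(3):
  [0, 3, -16, -∞, -∞, -13]
  [-14, 0, -19, -∞, -∞, -27]
  [5, 8, 0, -∞, -∞, -8]
  [9, 12, -7, 0, -15, -4]
  [-8, 6, -13, -∞, 0, -21]
  [3, 6, -13, 2, 6, 0]
D(4):
  [0, 3, -16, -∞, -∞, -13]
  [-14, 0, -19, -∞, -∞, -27]
  [5, 8, 0, -∞, -∞, -8]
  [9, 12, -7, 0, -15, -4]
  [-8, 6, -13, -∞, 0, -21]
  [11, 14, -5, 2, 6, 0]
D(5):
  [0, 3, -16, -∞, -∞, -13]
  [-14, 0, -19, -∞, -∞, -27]
  [5, 8, 0, -∞, -∞, -8]
  [9, 12, -7, 0, -15, -4]
  [-8, 6, -13, -∞, 0, -21]
  [11, 14, -5, 2, 6, 0]
D(6):
  [0, 3, -16, -11, -7, -13]
  [-14, 0, -19, -25, -21, -27]
  [5, 8, 0, -6, -2, -8]
  [9, 12, -7, 0, 2, -4]
  [-8, 6, -13, -19, 0, -21]
  [11, 14, -5, 2, 6, 0]
Answer: T* = [[0, 3, -16, -11, -7, -13], [-14, 0, -19, -25, -21, -27], [5, 8, 0, -6, -2, -8], [9, 12, -7, 0, 2, -4], [-8, 6, -13, -19, 0, -21], [11, 14, -5, 2, 6, 0]]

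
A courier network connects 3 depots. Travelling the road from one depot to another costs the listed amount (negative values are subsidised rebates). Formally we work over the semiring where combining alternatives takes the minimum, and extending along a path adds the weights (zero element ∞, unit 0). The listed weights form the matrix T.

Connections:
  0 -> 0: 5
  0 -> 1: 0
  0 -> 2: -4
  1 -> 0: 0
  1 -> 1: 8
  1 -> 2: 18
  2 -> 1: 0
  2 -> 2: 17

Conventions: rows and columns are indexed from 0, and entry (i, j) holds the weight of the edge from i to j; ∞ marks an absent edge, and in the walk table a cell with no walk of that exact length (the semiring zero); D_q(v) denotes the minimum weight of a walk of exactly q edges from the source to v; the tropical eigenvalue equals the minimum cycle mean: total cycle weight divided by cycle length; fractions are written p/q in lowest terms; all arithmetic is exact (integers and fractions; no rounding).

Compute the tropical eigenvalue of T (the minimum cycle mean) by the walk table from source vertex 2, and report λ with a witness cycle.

q=0: [∞, ∞, 0]
q=1: [∞, 0, 17]
q=2: [0, 8, 18]
q=3: [5, 0, -4]
Optimal cycle mean attained by: cycle 0->2->1->0, total (-4) + 0 + 0, length 3.
Answer: λ = -4/3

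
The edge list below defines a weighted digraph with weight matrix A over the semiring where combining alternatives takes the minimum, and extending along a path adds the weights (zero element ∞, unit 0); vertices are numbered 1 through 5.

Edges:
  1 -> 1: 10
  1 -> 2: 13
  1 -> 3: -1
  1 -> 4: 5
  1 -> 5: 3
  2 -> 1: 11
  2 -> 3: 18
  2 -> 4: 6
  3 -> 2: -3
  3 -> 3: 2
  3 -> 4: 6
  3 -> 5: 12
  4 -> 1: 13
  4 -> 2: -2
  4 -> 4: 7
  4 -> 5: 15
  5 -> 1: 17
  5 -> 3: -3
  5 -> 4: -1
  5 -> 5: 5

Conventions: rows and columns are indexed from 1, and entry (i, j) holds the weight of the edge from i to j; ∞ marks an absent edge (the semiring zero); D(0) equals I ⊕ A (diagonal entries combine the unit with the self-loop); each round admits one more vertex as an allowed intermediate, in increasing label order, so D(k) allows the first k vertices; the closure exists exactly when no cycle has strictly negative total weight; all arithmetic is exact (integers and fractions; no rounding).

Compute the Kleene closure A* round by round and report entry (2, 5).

D(0):
  [0, 13, -1, 5, 3]
  [11, 0, 18, 6, ∞]
  [∞, -3, 0, 6, 12]
  [13, -2, ∞, 0, 15]
  [17, ∞, -3, -1, 0]
D(1):
  [0, 13, -1, 5, 3]
  [11, 0, 10, 6, 14]
  [∞, -3, 0, 6, 12]
  [13, -2, 12, 0, 15]
  [17, 30, -3, -1, 0]
D(2):
  [0, 13, -1, 5, 3]
  [11, 0, 10, 6, 14]
  [8, -3, 0, 3, 11]
  [9, -2, 8, 0, 12]
  [17, 30, -3, -1, 0]
D(3):
  [0, -4, -1, 2, 3]
  [11, 0, 10, 6, 14]
  [8, -3, 0, 3, 11]
  [9, -2, 8, 0, 12]
  [5, -6, -3, -1, 0]
D(4):
  [0, -4, -1, 2, 3]
  [11, 0, 10, 6, 14]
  [8, -3, 0, 3, 11]
  [9, -2, 8, 0, 12]
  [5, -6, -3, -1, 0]
D(5):
  [0, -4, -1, 2, 3]
  [11, 0, 10, 6, 14]
  [8, -3, 0, 3, 11]
  [9, -2, 8, 0, 12]
  [5, -6, -3, -1, 0]
Answer: A*[2][5] = 14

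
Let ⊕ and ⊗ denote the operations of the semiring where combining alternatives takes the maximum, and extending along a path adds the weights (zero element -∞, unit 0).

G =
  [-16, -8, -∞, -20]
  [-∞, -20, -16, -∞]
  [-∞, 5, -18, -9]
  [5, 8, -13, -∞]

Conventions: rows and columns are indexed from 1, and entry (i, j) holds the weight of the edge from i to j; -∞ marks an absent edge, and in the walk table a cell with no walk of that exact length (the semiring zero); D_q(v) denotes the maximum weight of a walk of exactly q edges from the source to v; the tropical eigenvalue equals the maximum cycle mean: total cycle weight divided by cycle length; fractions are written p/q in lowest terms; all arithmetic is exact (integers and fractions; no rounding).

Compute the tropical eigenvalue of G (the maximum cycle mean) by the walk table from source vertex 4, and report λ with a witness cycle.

q=0: [-∞, -∞, -∞, 0]
q=1: [5, 8, -13, -∞]
q=2: [-11, -3, -8, -15]
q=3: [-10, -3, -19, -17]
q=4: [-12, -9, -19, -28]
Optimal cycle mean attained by: cycle 2->3->2, total (-16) + 5, length 2.
Answer: λ = -11/2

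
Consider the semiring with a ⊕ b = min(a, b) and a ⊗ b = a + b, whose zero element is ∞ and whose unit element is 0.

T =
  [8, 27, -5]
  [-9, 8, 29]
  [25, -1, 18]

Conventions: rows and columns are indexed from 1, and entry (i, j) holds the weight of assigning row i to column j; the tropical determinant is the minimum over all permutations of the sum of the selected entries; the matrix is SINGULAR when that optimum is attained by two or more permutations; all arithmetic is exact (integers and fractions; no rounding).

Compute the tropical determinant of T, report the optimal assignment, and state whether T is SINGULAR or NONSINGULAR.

σ = (1, 2, 3): 8 + 8 + 18 = 34
σ = (1, 3, 2): 8 + 29 + (-1) = 36
σ = (2, 1, 3): 27 + (-9) + 18 = 36
σ = (2, 3, 1): 27 + 29 + 25 = 81
σ = (3, 1, 2): (-5) + (-9) + (-1) = -15
σ = (3, 2, 1): (-5) + 8 + 25 = 28
Optimal value attained by: σ = (3, 1, 2).
Answer: det⊕(T) = -15; verdict: NONSINGULAR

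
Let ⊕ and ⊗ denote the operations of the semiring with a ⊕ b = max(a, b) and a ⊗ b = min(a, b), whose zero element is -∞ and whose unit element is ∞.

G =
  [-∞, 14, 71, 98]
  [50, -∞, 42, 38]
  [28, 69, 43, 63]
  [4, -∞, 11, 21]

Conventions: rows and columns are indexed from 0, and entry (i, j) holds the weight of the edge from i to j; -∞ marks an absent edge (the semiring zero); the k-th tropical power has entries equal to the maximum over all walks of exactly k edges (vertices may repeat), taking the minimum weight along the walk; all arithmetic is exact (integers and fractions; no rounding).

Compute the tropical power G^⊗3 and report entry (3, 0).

G^⊗2:
  [28, 69, 43, 63]
  [28, 42, 50, 50]
  [50, 43, 43, 43]
  [11, 11, 11, 21]
G^⊗3:
  [50, 43, 43, 43]
  [42, 50, 43, 50]
  [43, 43, 50, 50]
  [11, 11, 11, 21]
Key observation: the optimum is the walk 3->2->1->0, with weight 11 min 69 min 50 = 11.
Optimal value attained by: walk 3->2->1->0.
Answer: (G^⊗3)[3][0] = 11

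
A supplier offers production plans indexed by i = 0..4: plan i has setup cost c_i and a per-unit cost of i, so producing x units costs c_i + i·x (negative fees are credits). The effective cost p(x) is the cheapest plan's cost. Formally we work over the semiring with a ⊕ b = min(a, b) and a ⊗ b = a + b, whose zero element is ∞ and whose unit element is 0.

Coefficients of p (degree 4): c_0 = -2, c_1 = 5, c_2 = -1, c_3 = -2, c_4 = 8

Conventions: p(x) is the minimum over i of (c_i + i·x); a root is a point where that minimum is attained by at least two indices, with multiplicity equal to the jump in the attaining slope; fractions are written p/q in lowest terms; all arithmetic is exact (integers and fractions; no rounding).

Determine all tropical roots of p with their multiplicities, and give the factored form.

hull edge (i=0, c=-2) to (i=3, c=-2): slope 0, span 3
hull edge (i=3, c=-2) to (i=4, c=8): slope 10, span 1
Factored form: p(x) = 8 ⊗ (x ⊕ (-10)) ⊗ (x ⊕ 0) ⊗ (x ⊕ 0) ⊗ (x ⊕ 0)
Answer: roots = -10 (mult 1), 0 (mult 3)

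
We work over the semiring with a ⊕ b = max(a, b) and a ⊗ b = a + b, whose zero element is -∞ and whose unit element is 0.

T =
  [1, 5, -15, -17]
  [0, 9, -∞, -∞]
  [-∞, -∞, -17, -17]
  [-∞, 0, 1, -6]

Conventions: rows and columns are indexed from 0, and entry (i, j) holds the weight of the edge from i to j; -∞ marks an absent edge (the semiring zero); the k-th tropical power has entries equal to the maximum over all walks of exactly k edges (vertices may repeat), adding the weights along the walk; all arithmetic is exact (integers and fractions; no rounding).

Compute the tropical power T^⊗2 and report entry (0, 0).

T^⊗2:
  [5, 14, -14, -16]
  [9, 18, -15, -17]
  [-∞, -17, -16, -23]
  [0, 9, -5, -12]
Key observation: the optimum is the walk 0->1->0, with weight 5 + 0 = 5.
Optimal value attained by: walk 0->1->0.
Answer: (T^⊗2)[0][0] = 5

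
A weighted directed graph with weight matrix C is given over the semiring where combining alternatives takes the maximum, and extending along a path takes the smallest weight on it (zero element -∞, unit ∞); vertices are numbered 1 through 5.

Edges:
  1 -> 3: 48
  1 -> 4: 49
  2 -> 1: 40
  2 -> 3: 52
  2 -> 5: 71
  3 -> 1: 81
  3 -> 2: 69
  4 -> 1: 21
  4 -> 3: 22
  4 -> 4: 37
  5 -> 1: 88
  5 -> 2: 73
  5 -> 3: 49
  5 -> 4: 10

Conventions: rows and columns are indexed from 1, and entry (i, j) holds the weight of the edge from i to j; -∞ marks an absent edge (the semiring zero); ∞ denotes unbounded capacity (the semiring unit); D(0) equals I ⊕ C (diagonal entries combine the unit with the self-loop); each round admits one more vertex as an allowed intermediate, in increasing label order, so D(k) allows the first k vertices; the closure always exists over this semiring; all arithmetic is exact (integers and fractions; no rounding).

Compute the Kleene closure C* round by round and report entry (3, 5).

D(0):
  [∞, -∞, 48, 49, -∞]
  [40, ∞, 52, -∞, 71]
  [81, 69, ∞, -∞, -∞]
  [21, -∞, 22, ∞, -∞]
  [88, 73, 49, 10, ∞]
D(1):
  [∞, -∞, 48, 49, -∞]
  [40, ∞, 52, 40, 71]
  [81, 69, ∞, 49, -∞]
  [21, -∞, 22, ∞, -∞]
  [88, 73, 49, 49, ∞]
D(2):
  [∞, -∞, 48, 49, -∞]
  [40, ∞, 52, 40, 71]
  [81, 69, ∞, 49, 69]
  [21, -∞, 22, ∞, -∞]
  [88, 73, 52, 49, ∞]
D(3):
  [∞, 48, 48, 49, 48]
  [52, ∞, 52, 49, 71]
  [81, 69, ∞, 49, 69]
  [22, 22, 22, ∞, 22]
  [88, 73, 52, 49, ∞]
D(4):
  [∞, 48, 48, 49, 48]
  [52, ∞, 52, 49, 71]
  [81, 69, ∞, 49, 69]
  [22, 22, 22, ∞, 22]
  [88, 73, 52, 49, ∞]
D(5):
  [∞, 48, 48, 49, 48]
  [71, ∞, 52, 49, 71]
  [81, 69, ∞, 49, 69]
  [22, 22, 22, ∞, 22]
  [88, 73, 52, 49, ∞]
Answer: C*[3][5] = 69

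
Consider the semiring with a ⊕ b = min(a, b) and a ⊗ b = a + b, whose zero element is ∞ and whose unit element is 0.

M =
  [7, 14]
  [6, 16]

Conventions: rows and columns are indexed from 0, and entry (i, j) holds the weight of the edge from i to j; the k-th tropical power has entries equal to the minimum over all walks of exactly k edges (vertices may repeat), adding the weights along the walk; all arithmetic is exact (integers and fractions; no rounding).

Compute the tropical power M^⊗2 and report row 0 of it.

M^⊗2:
  [14, 21]
  [13, 20]
Answer: row 0 of M^⊗2 = [14, 21]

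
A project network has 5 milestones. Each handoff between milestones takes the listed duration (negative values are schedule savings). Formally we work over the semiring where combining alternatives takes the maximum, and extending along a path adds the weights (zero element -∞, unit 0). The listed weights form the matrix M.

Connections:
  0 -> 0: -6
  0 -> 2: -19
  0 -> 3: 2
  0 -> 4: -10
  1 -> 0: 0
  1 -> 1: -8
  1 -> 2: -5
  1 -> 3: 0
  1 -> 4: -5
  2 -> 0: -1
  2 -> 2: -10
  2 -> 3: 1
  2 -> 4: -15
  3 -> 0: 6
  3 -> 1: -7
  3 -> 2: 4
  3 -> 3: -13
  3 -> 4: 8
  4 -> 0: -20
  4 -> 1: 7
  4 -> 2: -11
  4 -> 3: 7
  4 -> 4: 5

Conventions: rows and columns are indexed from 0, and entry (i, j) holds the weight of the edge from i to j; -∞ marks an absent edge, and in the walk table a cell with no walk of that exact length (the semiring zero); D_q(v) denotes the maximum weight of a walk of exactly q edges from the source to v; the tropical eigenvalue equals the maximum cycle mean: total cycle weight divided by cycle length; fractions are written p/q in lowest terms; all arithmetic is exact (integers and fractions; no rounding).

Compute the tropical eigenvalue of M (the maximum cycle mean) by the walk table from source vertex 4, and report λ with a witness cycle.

q=0: [-∞, -∞, -∞, -∞, 0]
q=1: [-20, 7, -11, 7, 5]
q=2: [13, 12, 11, 12, 15]
q=3: [18, 22, 16, 22, 20]
q=4: [28, 27, 26, 27, 30]
q=5: [33, 37, 31, 37, 35]
Optimal cycle mean attained by: cycle 3->4->3, total 8 + 7, length 2.
Answer: λ = 15/2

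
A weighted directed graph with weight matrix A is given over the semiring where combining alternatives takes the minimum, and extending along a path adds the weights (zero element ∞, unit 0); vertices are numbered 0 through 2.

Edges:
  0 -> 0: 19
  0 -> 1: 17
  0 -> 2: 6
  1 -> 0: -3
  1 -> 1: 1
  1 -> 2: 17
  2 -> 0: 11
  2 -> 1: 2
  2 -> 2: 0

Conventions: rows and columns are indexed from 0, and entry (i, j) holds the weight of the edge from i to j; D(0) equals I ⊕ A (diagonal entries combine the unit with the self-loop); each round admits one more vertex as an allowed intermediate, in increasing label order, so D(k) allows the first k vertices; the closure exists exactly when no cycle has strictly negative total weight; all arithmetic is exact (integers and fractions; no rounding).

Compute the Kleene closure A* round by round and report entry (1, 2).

D(0):
  [0, 17, 6]
  [-3, 0, 17]
  [11, 2, 0]
D(1):
  [0, 17, 6]
  [-3, 0, 3]
  [11, 2, 0]
D(2):
  [0, 17, 6]
  [-3, 0, 3]
  [-1, 2, 0]
D(3):
  [0, 8, 6]
  [-3, 0, 3]
  [-1, 2, 0]
Answer: A*[1][2] = 3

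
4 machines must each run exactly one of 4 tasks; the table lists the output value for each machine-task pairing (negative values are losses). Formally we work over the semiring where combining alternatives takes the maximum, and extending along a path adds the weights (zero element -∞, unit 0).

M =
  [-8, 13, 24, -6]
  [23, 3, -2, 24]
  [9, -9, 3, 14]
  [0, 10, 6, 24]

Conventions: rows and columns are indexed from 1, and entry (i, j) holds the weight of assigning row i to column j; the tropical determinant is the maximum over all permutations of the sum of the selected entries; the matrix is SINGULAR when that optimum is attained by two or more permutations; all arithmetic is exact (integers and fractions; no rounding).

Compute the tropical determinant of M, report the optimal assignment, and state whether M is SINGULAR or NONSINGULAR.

σ = (1, 2, 3, 4): (-8) + 3 + 3 + 24 = 22
σ = (1, 2, 4, 3): (-8) + 3 + 14 + 6 = 15
σ = (1, 3, 2, 4): (-8) + (-2) + (-9) + 24 = 5
σ = (1, 3, 4, 2): (-8) + (-2) + 14 + 10 = 14
σ = (1, 4, 2, 3): (-8) + 24 + (-9) + 6 = 13
σ = (1, 4, 3, 2): (-8) + 24 + 3 + 10 = 29
σ = (2, 1, 3, 4): 13 + 23 + 3 + 24 = 63
σ = (2, 1, 4, 3): 13 + 23 + 14 + 6 = 56
σ = (2, 3, 1, 4): 13 + (-2) + 9 + 24 = 44
σ = (2, 3, 4, 1): 13 + (-2) + 14 + 0 = 25
σ = (2, 4, 1, 3): 13 + 24 + 9 + 6 = 52
σ = (2, 4, 3, 1): 13 + 24 + 3 + 0 = 40
σ = (3, 1, 2, 4): 24 + 23 + (-9) + 24 = 62
σ = (3, 1, 4, 2): 24 + 23 + 14 + 10 = 71
σ = (3, 2, 1, 4): 24 + 3 + 9 + 24 = 60
σ = (3, 2, 4, 1): 24 + 3 + 14 + 0 = 41
σ = (3, 4, 1, 2): 24 + 24 + 9 + 10 = 67
σ = (3, 4, 2, 1): 24 + 24 + (-9) + 0 = 39
σ = (4, 1, 2, 3): (-6) + 23 + (-9) + 6 = 14
σ = (4, 1, 3, 2): (-6) + 23 + 3 + 10 = 30
σ = (4, 2, 1, 3): (-6) + 3 + 9 + 6 = 12
σ = (4, 2, 3, 1): (-6) + 3 + 3 + 0 = 0
σ = (4, 3, 1, 2): (-6) + (-2) + 9 + 10 = 11
σ = (4, 3, 2, 1): (-6) + (-2) + (-9) + 0 = -17
Optimal value attained by: σ = (3, 1, 4, 2).
Answer: det⊕(M) = 71; verdict: NONSINGULAR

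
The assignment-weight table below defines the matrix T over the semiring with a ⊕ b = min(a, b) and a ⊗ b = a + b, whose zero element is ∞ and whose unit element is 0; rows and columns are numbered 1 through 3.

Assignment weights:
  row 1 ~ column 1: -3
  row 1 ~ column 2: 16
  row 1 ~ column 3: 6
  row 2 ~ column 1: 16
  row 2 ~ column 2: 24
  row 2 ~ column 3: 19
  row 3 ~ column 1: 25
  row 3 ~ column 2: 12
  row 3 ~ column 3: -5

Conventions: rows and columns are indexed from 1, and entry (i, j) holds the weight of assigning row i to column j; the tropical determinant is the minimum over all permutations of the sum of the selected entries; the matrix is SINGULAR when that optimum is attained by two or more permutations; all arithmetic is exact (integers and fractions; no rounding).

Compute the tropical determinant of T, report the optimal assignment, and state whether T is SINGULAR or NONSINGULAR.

σ = (1, 2, 3): (-3) + 24 + (-5) = 16
σ = (1, 3, 2): (-3) + 19 + 12 = 28
σ = (2, 1, 3): 16 + 16 + (-5) = 27
σ = (2, 3, 1): 16 + 19 + 25 = 60
σ = (3, 1, 2): 6 + 16 + 12 = 34
σ = (3, 2, 1): 6 + 24 + 25 = 55
Optimal value attained by: σ = (1, 2, 3).
Answer: det⊕(T) = 16; verdict: NONSINGULAR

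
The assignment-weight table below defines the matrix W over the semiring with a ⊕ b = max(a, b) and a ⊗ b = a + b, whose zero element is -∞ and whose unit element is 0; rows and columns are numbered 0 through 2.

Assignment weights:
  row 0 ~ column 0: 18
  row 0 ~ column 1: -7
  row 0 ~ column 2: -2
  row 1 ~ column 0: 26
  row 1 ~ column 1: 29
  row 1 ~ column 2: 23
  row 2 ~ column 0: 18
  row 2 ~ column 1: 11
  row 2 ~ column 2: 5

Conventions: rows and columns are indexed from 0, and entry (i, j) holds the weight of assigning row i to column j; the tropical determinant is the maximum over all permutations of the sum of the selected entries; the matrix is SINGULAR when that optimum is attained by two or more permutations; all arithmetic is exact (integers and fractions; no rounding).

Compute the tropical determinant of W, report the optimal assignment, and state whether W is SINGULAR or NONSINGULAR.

σ = (0, 1, 2): 18 + 29 + 5 = 52
σ = (0, 2, 1): 18 + 23 + 11 = 52
σ = (1, 0, 2): (-7) + 26 + 5 = 24
σ = (1, 2, 0): (-7) + 23 + 18 = 34
σ = (2, 0, 1): (-2) + 26 + 11 = 35
σ = (2, 1, 0): (-2) + 29 + 18 = 45
Optimal value attained by: σ = (0, 1, 2).
Answer: det⊕(W) = 52; verdict: SINGULAR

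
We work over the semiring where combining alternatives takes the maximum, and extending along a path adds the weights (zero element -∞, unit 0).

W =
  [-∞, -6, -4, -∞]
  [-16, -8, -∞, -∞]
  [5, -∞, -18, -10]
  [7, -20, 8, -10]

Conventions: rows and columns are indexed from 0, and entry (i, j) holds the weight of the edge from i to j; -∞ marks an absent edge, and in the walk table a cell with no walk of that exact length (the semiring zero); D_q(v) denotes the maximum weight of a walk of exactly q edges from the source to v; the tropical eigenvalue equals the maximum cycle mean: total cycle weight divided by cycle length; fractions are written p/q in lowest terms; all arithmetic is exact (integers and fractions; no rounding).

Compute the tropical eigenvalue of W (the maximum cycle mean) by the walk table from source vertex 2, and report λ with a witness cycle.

q=0: [-∞, -∞, 0, -∞]
q=1: [5, -∞, -18, -10]
q=2: [-3, -1, 1, -20]
q=3: [6, -9, -7, -9]
q=4: [-2, 0, 2, -17]
Optimal cycle mean attained by: cycle 0->2->0, total (-4) + 5, length 2.
Answer: λ = 1/2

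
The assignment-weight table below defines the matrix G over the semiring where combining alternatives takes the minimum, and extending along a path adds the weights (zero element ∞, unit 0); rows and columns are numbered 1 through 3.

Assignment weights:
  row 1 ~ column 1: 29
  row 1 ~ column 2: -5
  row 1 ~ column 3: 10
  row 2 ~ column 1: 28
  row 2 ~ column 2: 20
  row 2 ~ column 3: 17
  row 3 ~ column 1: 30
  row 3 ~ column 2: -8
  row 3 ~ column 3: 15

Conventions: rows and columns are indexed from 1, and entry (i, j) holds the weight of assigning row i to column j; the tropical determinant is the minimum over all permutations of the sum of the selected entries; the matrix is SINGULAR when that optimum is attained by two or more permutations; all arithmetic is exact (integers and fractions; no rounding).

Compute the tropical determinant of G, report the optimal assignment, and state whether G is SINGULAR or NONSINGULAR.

σ = (1, 2, 3): 29 + 20 + 15 = 64
σ = (1, 3, 2): 29 + 17 + (-8) = 38
σ = (2, 1, 3): (-5) + 28 + 15 = 38
σ = (2, 3, 1): (-5) + 17 + 30 = 42
σ = (3, 1, 2): 10 + 28 + (-8) = 30
σ = (3, 2, 1): 10 + 20 + 30 = 60
Optimal value attained by: σ = (3, 1, 2).
Answer: det⊕(G) = 30; verdict: NONSINGULAR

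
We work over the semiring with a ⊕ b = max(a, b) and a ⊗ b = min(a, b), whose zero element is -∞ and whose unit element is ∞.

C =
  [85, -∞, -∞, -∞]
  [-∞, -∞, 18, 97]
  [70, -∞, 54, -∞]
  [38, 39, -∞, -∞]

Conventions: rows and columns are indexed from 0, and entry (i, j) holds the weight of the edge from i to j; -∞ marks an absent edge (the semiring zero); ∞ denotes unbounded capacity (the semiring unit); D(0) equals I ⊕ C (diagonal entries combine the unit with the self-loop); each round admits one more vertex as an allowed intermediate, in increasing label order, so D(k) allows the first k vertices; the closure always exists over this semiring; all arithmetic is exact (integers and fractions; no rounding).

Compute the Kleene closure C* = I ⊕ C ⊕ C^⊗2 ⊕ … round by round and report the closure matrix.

D(0):
  [∞, -∞, -∞, -∞]
  [-∞, ∞, 18, 97]
  [70, -∞, ∞, -∞]
  [38, 39, -∞, ∞]
D(1):
  [∞, -∞, -∞, -∞]
  [-∞, ∞, 18, 97]
  [70, -∞, ∞, -∞]
  [38, 39, -∞, ∞]
D(2):
  [∞, -∞, -∞, -∞]
  [-∞, ∞, 18, 97]
  [70, -∞, ∞, -∞]
  [38, 39, 18, ∞]
D(3):
  [∞, -∞, -∞, -∞]
  [18, ∞, 18, 97]
  [70, -∞, ∞, -∞]
  [38, 39, 18, ∞]
D(4):
  [∞, -∞, -∞, -∞]
  [38, ∞, 18, 97]
  [70, -∞, ∞, -∞]
  [38, 39, 18, ∞]
Answer: C* = [[∞, -∞, -∞, -∞], [38, ∞, 18, 97], [70, -∞, ∞, -∞], [38, 39, 18, ∞]]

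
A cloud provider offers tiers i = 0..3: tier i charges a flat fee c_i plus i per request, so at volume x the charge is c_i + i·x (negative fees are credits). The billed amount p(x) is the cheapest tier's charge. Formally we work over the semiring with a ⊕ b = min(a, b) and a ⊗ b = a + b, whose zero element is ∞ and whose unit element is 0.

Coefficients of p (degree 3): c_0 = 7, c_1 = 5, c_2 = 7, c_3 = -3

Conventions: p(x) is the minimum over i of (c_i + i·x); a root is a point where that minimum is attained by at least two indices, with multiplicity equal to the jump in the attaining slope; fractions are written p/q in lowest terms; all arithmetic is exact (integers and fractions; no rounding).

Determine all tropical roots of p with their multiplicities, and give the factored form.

hull edge (i=0, c=7) to (i=3, c=-3): slope -10/3, span 3
Factored form: p(x) = -3 ⊗ (x ⊕ 10/3) ⊗ (x ⊕ 10/3) ⊗ (x ⊕ 10/3)
Answer: roots = 10/3 (mult 3)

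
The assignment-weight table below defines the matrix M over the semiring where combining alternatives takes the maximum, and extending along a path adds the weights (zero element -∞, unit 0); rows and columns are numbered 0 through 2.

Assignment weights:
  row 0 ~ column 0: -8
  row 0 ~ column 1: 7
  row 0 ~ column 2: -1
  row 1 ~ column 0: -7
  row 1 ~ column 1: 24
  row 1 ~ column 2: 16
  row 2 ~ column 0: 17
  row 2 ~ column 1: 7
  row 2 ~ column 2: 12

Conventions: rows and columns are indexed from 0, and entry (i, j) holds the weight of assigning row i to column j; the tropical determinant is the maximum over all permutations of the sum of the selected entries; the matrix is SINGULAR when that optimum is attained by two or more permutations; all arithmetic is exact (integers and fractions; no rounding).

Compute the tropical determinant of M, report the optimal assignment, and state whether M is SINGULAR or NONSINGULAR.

σ = (0, 1, 2): (-8) + 24 + 12 = 28
σ = (0, 2, 1): (-8) + 16 + 7 = 15
σ = (1, 0, 2): 7 + (-7) + 12 = 12
σ = (1, 2, 0): 7 + 16 + 17 = 40
σ = (2, 0, 1): (-1) + (-7) + 7 = -1
σ = (2, 1, 0): (-1) + 24 + 17 = 40
Optimal value attained by: σ = (1, 2, 0).
Answer: det⊕(M) = 40; verdict: SINGULAR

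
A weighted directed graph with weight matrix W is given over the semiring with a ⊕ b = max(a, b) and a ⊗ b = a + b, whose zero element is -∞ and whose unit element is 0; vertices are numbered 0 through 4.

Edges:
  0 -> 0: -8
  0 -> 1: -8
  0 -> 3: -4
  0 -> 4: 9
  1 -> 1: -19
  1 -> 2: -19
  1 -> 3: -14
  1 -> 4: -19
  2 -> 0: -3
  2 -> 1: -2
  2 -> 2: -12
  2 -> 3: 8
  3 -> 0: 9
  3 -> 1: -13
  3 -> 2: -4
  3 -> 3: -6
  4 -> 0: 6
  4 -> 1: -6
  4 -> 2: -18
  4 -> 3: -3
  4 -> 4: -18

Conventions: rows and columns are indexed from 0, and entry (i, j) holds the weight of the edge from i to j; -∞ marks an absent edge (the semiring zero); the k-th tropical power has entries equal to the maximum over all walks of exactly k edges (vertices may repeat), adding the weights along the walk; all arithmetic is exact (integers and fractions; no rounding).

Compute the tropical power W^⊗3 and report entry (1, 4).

W^⊗2:
  [15, 3, -8, 6, 1]
  [-5, -21, -18, -11, -37]
  [17, -5, 4, 2, 6]
  [3, 1, -10, 5, 18]
  [6, -2, -7, 2, 15]
W^⊗3:
  [15, 7, 2, 11, 24]
  [-2, -13, -15, -9, 4]
  [12, 9, -2, 13, 26]
  [24, 12, 1, 15, 12]
  [21, 9, -2, 12, 15]
Key observation: the optimum is the walk 1->3->0->4, with weight (-14) + 9 + 9 = 4.
Optimal value attained by: walk 1->3->0->4.
Answer: (W^⊗3)[1][4] = 4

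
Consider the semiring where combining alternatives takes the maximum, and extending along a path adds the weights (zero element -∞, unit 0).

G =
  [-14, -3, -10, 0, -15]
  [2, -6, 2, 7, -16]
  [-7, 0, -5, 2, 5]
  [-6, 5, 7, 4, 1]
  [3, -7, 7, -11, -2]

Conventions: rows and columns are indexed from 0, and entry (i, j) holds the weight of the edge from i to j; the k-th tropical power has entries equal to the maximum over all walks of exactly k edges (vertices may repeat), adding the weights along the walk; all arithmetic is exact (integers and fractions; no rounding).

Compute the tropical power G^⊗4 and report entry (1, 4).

G^⊗2:
  [-1, 5, 7, 4, 1]
  [1, 12, 14, 11, 8]
  [8, 7, 12, 7, 3]
  [7, 9, 11, 12, 12]
  [1, 7, 5, 9, 12]
G^⊗3:
  [7, 9, 11, 12, 12]
  [14, 16, 18, 19, 19]
  [9, 12, 14, 14, 17]
  [15, 17, 19, 16, 16]
  [15, 14, 19, 14, 10]
G^⊗4:
  [15, 17, 19, 16, 16]
  [22, 24, 26, 23, 23]
  [20, 19, 24, 19, 19]
  [19, 21, 23, 24, 24]
  [16, 19, 21, 21, 24]
Key observation: the optimum is the walk 1->3->3->2->4, with weight 7 + 4 + 7 + 5 = 23.
Optimal value attained by: walk 1->3->3->2->4.
Answer: (G^⊗4)[1][4] = 23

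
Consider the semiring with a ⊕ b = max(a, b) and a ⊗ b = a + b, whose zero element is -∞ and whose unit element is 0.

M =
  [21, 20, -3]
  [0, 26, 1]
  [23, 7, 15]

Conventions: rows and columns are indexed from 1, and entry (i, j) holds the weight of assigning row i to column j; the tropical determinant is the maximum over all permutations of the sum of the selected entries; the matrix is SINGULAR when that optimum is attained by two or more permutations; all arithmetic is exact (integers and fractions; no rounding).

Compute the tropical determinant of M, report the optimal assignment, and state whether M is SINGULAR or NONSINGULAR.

σ = (1, 2, 3): 21 + 26 + 15 = 62
σ = (1, 3, 2): 21 + 1 + 7 = 29
σ = (2, 1, 3): 20 + 0 + 15 = 35
σ = (2, 3, 1): 20 + 1 + 23 = 44
σ = (3, 1, 2): (-3) + 0 + 7 = 4
σ = (3, 2, 1): (-3) + 26 + 23 = 46
Optimal value attained by: σ = (1, 2, 3).
Answer: det⊕(M) = 62; verdict: NONSINGULAR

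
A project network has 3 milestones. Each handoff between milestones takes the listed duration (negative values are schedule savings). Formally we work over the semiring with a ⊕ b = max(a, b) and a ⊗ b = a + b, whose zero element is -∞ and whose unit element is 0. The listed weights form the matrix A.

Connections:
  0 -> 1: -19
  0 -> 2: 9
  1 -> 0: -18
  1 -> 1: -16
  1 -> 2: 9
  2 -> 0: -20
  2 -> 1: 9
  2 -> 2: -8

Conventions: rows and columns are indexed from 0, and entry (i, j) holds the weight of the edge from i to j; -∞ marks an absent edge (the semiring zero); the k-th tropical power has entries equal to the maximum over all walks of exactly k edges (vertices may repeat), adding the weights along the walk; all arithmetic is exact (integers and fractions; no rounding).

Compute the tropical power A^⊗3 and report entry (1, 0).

A^⊗2:
  [-11, 18, 1]
  [-11, 18, 1]
  [-9, 1, 18]
A^⊗3:
  [0, 10, 27]
  [0, 10, 27]
  [-2, 27, 10]
Key observation: the optimum is the walk 1->2->1->0, with weight 9 + 9 + (-18) = 0.
Optimal value attained by: walk 1->2->1->0.
Answer: (A^⊗3)[1][0] = 0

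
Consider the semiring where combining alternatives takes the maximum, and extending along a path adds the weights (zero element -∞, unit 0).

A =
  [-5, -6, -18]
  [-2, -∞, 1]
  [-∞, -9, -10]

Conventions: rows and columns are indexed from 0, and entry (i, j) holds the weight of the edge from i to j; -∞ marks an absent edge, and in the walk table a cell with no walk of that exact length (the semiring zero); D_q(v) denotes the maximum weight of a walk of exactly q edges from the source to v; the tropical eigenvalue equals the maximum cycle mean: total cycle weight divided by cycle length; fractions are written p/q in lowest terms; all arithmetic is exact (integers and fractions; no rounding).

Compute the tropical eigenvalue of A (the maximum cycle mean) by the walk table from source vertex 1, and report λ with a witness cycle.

q=0: [-∞, 0, -∞]
q=1: [-2, -∞, 1]
q=2: [-7, -8, -9]
q=3: [-10, -13, -7]
Optimal cycle mean attained by: cycle 0->1->0, total (-6) + (-2), length 2.
Answer: λ = -4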